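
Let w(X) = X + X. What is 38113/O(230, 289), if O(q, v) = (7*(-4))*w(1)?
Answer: -38113/56 ≈ -680.59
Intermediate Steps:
w(X) = 2*X
O(q, v) = -56 (O(q, v) = (7*(-4))*(2*1) = -28*2 = -56)
38113/O(230, 289) = 38113/(-56) = 38113*(-1/56) = -38113/56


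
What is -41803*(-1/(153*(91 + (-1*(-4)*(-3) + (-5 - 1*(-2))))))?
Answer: 2459/684 ≈ 3.5950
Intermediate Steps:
-41803*(-1/(153*(91 + (-1*(-4)*(-3) + (-5 - 1*(-2)))))) = -41803*(-1/(153*(91 + (4*(-3) + (-5 + 2))))) = -41803*(-1/(153*(91 + (-12 - 3)))) = -41803*(-1/(153*(91 - 15))) = -41803/((-153*76)) = -41803/(-11628) = -41803*(-1/11628) = 2459/684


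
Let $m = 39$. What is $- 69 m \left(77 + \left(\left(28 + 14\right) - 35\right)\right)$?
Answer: $-226044$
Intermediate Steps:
$- 69 m \left(77 + \left(\left(28 + 14\right) - 35\right)\right) = \left(-69\right) 39 \left(77 + \left(\left(28 + 14\right) - 35\right)\right) = - 2691 \left(77 + \left(42 - 35\right)\right) = - 2691 \left(77 + 7\right) = \left(-2691\right) 84 = -226044$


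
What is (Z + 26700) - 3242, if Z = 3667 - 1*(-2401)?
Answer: 29526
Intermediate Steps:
Z = 6068 (Z = 3667 + 2401 = 6068)
(Z + 26700) - 3242 = (6068 + 26700) - 3242 = 32768 - 3242 = 29526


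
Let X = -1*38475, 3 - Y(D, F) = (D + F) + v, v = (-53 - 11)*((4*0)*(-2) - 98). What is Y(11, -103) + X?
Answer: -44652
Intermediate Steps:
v = 6272 (v = -64*(0*(-2) - 98) = -64*(0 - 98) = -64*(-98) = 6272)
Y(D, F) = -6269 - D - F (Y(D, F) = 3 - ((D + F) + 6272) = 3 - (6272 + D + F) = 3 + (-6272 - D - F) = -6269 - D - F)
X = -38475
Y(11, -103) + X = (-6269 - 1*11 - 1*(-103)) - 38475 = (-6269 - 11 + 103) - 38475 = -6177 - 38475 = -44652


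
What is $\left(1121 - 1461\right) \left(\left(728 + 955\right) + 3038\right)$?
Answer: $-1605140$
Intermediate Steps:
$\left(1121 - 1461\right) \left(\left(728 + 955\right) + 3038\right) = - 340 \left(1683 + 3038\right) = \left(-340\right) 4721 = -1605140$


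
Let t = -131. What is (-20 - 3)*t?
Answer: 3013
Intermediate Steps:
(-20 - 3)*t = (-20 - 3)*(-131) = -23*(-131) = 3013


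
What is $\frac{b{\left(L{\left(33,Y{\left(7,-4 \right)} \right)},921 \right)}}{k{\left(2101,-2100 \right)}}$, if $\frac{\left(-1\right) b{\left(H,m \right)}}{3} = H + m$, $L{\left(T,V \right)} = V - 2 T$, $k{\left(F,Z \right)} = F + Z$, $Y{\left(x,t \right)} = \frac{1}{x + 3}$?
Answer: $- \frac{25653}{10} \approx -2565.3$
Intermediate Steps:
$Y{\left(x,t \right)} = \frac{1}{3 + x}$
$b{\left(H,m \right)} = - 3 H - 3 m$ ($b{\left(H,m \right)} = - 3 \left(H + m\right) = - 3 H - 3 m$)
$\frac{b{\left(L{\left(33,Y{\left(7,-4 \right)} \right)},921 \right)}}{k{\left(2101,-2100 \right)}} = \frac{- 3 \left(\frac{1}{3 + 7} - 66\right) - 2763}{2101 - 2100} = \frac{- 3 \left(\frac{1}{10} - 66\right) - 2763}{1} = \left(- 3 \left(\frac{1}{10} - 66\right) - 2763\right) 1 = \left(\left(-3\right) \left(- \frac{659}{10}\right) - 2763\right) 1 = \left(\frac{1977}{10} - 2763\right) 1 = \left(- \frac{25653}{10}\right) 1 = - \frac{25653}{10}$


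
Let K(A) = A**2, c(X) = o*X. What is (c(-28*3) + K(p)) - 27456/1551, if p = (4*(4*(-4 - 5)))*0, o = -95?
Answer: 374228/47 ≈ 7962.3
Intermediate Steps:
c(X) = -95*X
p = 0 (p = (4*(4*(-9)))*0 = (4*(-36))*0 = -144*0 = 0)
(c(-28*3) + K(p)) - 27456/1551 = (-(-2660)*3 + 0**2) - 27456/1551 = (-95*(-84) + 0) - 27456*1/1551 = (7980 + 0) - 832/47 = 7980 - 832/47 = 374228/47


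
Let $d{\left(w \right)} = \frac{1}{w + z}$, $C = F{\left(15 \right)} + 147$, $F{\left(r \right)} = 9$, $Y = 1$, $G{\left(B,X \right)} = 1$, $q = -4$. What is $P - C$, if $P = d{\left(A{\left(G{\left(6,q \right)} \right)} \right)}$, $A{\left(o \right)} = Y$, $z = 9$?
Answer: $- \frac{1559}{10} \approx -155.9$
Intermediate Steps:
$A{\left(o \right)} = 1$
$C = 156$ ($C = 9 + 147 = 156$)
$d{\left(w \right)} = \frac{1}{9 + w}$ ($d{\left(w \right)} = \frac{1}{w + 9} = \frac{1}{9 + w}$)
$P = \frac{1}{10}$ ($P = \frac{1}{9 + 1} = \frac{1}{10} \approx 0.1$)
$P - C = \frac{1}{10} - 156 = - \frac{1559}{10}$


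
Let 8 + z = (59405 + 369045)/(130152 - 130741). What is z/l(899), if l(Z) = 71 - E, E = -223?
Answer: -11399/4557 ≈ -2.5014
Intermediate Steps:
l(Z) = 294 (l(Z) = 71 - 1*(-223) = 71 + 223 = 294)
z = -22798/31 (z = -8 + (59405 + 369045)/(130152 - 130741) = -8 + 428450/(-589) = -8 + 428450*(-1/589) = -8 - 22550/31 = -22798/31 ≈ -735.42)
z/l(899) = -22798/31/294 = -22798/31*1/294 = -11399/4557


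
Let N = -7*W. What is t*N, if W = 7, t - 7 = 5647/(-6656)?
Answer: -2006305/6656 ≈ -301.43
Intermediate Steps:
t = 40945/6656 (t = 7 + 5647/(-6656) = 7 + 5647*(-1/6656) = 7 - 5647/6656 = 40945/6656 ≈ 6.1516)
N = -49 (N = -7*7 = -49)
t*N = (40945/6656)*(-49) = -2006305/6656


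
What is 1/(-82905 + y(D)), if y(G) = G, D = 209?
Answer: -1/82696 ≈ -1.2092e-5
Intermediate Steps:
1/(-82905 + y(D)) = 1/(-82905 + 209) = 1/(-82696) = -1/82696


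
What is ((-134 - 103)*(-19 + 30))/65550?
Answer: -869/21850 ≈ -0.039771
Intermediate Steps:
((-134 - 103)*(-19 + 30))/65550 = -237*11*(1/65550) = -2607*1/65550 = -869/21850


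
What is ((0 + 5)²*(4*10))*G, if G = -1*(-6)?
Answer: 6000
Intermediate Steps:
G = 6
((0 + 5)²*(4*10))*G = ((0 + 5)²*(4*10))*6 = (5²*40)*6 = (25*40)*6 = 1000*6 = 6000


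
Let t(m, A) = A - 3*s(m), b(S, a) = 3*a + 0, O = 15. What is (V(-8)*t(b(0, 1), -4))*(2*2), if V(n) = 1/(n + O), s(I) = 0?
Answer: -16/7 ≈ -2.2857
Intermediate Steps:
b(S, a) = 3*a
t(m, A) = A (t(m, A) = A - 3*0 = A + 0 = A)
V(n) = 1/(15 + n) (V(n) = 1/(n + 15) = 1/(15 + n))
(V(-8)*t(b(0, 1), -4))*(2*2) = (-4/(15 - 8))*(2*2) = (-4/7)*4 = ((⅐)*(-4))*4 = -4/7*4 = -16/7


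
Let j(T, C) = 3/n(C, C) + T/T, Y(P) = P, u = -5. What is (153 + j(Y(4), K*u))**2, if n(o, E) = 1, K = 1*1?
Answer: 24649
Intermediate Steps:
K = 1
j(T, C) = 4 (j(T, C) = 3/1 + T/T = 3*1 + 1 = 3 + 1 = 4)
(153 + j(Y(4), K*u))**2 = (153 + 4)**2 = 157**2 = 24649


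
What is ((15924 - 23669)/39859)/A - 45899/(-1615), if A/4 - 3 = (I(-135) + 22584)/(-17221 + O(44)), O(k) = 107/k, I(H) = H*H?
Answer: 232203549054323/8192531967380 ≈ 28.343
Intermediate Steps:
I(H) = H**2
A = 636340/252539 (A = 12 + 4*(((-135)**2 + 22584)/(-17221 + 107/44)) = 12 + 4*((18225 + 22584)/(-17221 + 107*(1/44))) = 12 + 4*(40809/(-17221 + 107/44)) = 12 + 4*(40809/(-757617/44)) = 12 + 4*(40809*(-44/757617)) = 12 + 4*(-598532/252539) = 12 - 2394128/252539 = 636340/252539 ≈ 2.5198)
((15924 - 23669)/39859)/A - 45899/(-1615) = ((15924 - 23669)/39859)/(636340/252539) - 45899/(-1615) = -7745*1/39859*(252539/636340) - 45899*(-1/1615) = -7745/39859*252539/636340 + 45899/1615 = -391182911/5072775212 + 45899/1615 = 232203549054323/8192531967380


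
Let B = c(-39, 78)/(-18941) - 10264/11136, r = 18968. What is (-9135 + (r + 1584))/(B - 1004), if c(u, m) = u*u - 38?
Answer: -301019160624/26497701127 ≈ -11.360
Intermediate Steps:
c(u, m) = -38 + u**2 (c(u, m) = u**2 - 38 = -38 + u**2)
B = -26365639/26365872 (B = (-38 + (-39)**2)/(-18941) - 10264/11136 = (-38 + 1521)*(-1/18941) - 10264*1/11136 = 1483*(-1/18941) - 1283/1392 = -1483/18941 - 1283/1392 = -26365639/26365872 ≈ -0.99999)
(-9135 + (r + 1584))/(B - 1004) = (-9135 + (18968 + 1584))/(-26365639/26365872 - 1004) = (-9135 + 20552)/(-26497701127/26365872) = 11417*(-26365872/26497701127) = -301019160624/26497701127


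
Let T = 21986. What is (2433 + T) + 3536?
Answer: 27955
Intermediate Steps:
(2433 + T) + 3536 = (2433 + 21986) + 3536 = 24419 + 3536 = 27955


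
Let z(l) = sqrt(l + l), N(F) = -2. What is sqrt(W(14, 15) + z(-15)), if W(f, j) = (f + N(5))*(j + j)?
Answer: sqrt(360 + I*sqrt(30)) ≈ 18.974 + 0.1443*I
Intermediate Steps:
z(l) = sqrt(2)*sqrt(l) (z(l) = sqrt(2*l) = sqrt(2)*sqrt(l))
W(f, j) = 2*j*(-2 + f) (W(f, j) = (f - 2)*(j + j) = (-2 + f)*(2*j) = 2*j*(-2 + f))
sqrt(W(14, 15) + z(-15)) = sqrt(2*15*(-2 + 14) + sqrt(2)*sqrt(-15)) = sqrt(2*15*12 + sqrt(2)*(I*sqrt(15))) = sqrt(360 + I*sqrt(30))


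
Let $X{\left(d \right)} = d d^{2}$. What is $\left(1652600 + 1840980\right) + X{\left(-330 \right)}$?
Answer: $-32443420$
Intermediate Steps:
$X{\left(d \right)} = d^{3}$
$\left(1652600 + 1840980\right) + X{\left(-330 \right)} = \left(1652600 + 1840980\right) + \left(-330\right)^{3} = 3493580 - 35937000 = -32443420$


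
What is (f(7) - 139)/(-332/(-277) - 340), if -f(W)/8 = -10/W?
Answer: 247361/656936 ≈ 0.37654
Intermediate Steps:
f(W) = 80/W (f(W) = -(-80)/W = 80/W)
(f(7) - 139)/(-332/(-277) - 340) = (80/7 - 139)/(-332/(-277) - 340) = (80*(1/7) - 139)/(-332*(-1/277) - 340) = (80/7 - 139)/(332/277 - 340) = -893/(7*(-93848/277)) = -893/7*(-277/93848) = 247361/656936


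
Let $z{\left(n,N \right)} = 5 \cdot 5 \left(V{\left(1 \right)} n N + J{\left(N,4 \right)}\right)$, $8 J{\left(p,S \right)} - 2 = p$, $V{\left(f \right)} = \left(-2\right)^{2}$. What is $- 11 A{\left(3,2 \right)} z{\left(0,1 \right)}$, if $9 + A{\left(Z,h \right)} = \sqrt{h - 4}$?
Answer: $\frac{7425}{8} - \frac{825 i \sqrt{2}}{8} \approx 928.13 - 145.84 i$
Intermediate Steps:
$A{\left(Z,h \right)} = -9 + \sqrt{-4 + h}$ ($A{\left(Z,h \right)} = -9 + \sqrt{h - 4} = -9 + \sqrt{-4 + h}$)
$V{\left(f \right)} = 4$
$J{\left(p,S \right)} = \frac{1}{4} + \frac{p}{8}$
$z{\left(n,N \right)} = \frac{25}{4} + \frac{25 N}{8} + 100 N n$ ($z{\left(n,N \right)} = 5 \cdot 5 \left(4 n N + \left(\frac{1}{4} + \frac{N}{8}\right)\right) = 25 \left(4 N n + \left(\frac{1}{4} + \frac{N}{8}\right)\right) = 25 \left(\frac{1}{4} + \frac{N}{8} + 4 N n\right) = \frac{25}{4} + \frac{25 N}{8} + 100 N n$)
$- 11 A{\left(3,2 \right)} z{\left(0,1 \right)} = - 11 \left(-9 + \sqrt{-4 + 2}\right) \left(\frac{25}{4} + \frac{25}{8} \cdot 1 + 100 \cdot 1 \cdot 0\right) = - 11 \left(-9 + \sqrt{-2}\right) \left(\frac{25}{4} + \frac{25}{8} + 0\right) = - 11 \left(-9 + i \sqrt{2}\right) \frac{75}{8} = \left(99 - 11 i \sqrt{2}\right) \frac{75}{8} = \frac{7425}{8} - \frac{825 i \sqrt{2}}{8}$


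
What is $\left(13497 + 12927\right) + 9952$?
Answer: $36376$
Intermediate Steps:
$\left(13497 + 12927\right) + 9952 = 26424 + 9952 = 36376$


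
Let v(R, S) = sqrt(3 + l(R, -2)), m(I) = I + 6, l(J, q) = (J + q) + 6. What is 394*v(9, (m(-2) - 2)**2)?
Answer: 1576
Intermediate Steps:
l(J, q) = 6 + J + q
m(I) = 6 + I
v(R, S) = sqrt(7 + R) (v(R, S) = sqrt(3 + (6 + R - 2)) = sqrt(3 + (4 + R)) = sqrt(7 + R))
394*v(9, (m(-2) - 2)**2) = 394*sqrt(7 + 9) = 394*sqrt(16) = 394*4 = 1576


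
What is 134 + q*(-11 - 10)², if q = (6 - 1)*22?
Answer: 48644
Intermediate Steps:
q = 110 (q = 5*22 = 110)
134 + q*(-11 - 10)² = 134 + 110*(-11 - 10)² = 134 + 110*(-21)² = 134 + 110*441 = 134 + 48510 = 48644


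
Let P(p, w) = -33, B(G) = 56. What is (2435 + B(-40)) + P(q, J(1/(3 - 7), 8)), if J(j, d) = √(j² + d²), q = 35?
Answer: 2458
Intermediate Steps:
J(j, d) = √(d² + j²)
(2435 + B(-40)) + P(q, J(1/(3 - 7), 8)) = (2435 + 56) - 33 = 2491 - 33 = 2458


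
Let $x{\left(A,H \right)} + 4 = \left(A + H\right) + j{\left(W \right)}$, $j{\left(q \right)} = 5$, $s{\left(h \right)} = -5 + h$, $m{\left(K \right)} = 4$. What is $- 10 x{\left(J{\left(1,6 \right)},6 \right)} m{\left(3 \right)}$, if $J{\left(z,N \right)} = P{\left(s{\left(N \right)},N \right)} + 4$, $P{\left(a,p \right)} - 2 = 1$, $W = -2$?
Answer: $-560$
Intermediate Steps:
$P{\left(a,p \right)} = 3$ ($P{\left(a,p \right)} = 2 + 1 = 3$)
$J{\left(z,N \right)} = 7$ ($J{\left(z,N \right)} = 3 + 4 = 7$)
$x{\left(A,H \right)} = 1 + A + H$ ($x{\left(A,H \right)} = -4 + \left(\left(A + H\right) + 5\right) = -4 + \left(5 + A + H\right) = 1 + A + H$)
$- 10 x{\left(J{\left(1,6 \right)},6 \right)} m{\left(3 \right)} = - 10 \left(1 + 7 + 6\right) 4 = \left(-10\right) 14 \cdot 4 = \left(-140\right) 4 = -560$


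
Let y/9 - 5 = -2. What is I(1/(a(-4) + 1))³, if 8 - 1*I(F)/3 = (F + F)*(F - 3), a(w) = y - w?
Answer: 1987543976517/134217728 ≈ 14808.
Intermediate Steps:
y = 27 (y = 45 + 9*(-2) = 45 - 18 = 27)
a(w) = 27 - w
I(F) = 24 - 6*F*(-3 + F) (I(F) = 24 - 3*(F + F)*(F - 3) = 24 - 3*2*F*(-3 + F) = 24 - 6*F*(-3 + F))
I(1/(a(-4) + 1))³ = (24 - 6/((27 - 1*(-4)) + 1)² + 18/((27 - 1*(-4)) + 1))³ = (24 - 6/((27 + 4) + 1)² + 18/((27 + 4) + 1))³ = (24 - 6/(31 + 1)² + 18/(31 + 1))³ = (24 - 6*(1/32)² + 18/32)³ = (24 - 6*(1/32)² + 18*(1/32))³ = (24 - 6*1/1024 + 9/16)³ = (24 - 3/512 + 9/16)³ = (12573/512)³ = 1987543976517/134217728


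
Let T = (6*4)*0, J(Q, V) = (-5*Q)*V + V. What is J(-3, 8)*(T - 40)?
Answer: -5120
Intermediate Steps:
J(Q, V) = V - 5*Q*V (J(Q, V) = -5*Q*V + V = V - 5*Q*V)
T = 0 (T = 24*0 = 0)
J(-3, 8)*(T - 40) = (8*(1 - 5*(-3)))*(0 - 40) = (8*(1 + 15))*(-40) = (8*16)*(-40) = 128*(-40) = -5120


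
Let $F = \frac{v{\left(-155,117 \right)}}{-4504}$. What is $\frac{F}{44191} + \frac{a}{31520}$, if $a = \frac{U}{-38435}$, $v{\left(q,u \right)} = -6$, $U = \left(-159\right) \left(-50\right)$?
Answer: $- \frac{3937673679}{602816753978992} \approx -6.5321 \cdot 10^{-6}$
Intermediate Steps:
$U = 7950$
$a = - \frac{1590}{7687}$ ($a = \frac{7950}{-38435} = 7950 \left(- \frac{1}{38435}\right) = - \frac{1590}{7687} \approx -0.20684$)
$F = \frac{3}{2252}$ ($F = - \frac{6}{-4504} = \left(-6\right) \left(- \frac{1}{4504}\right) = \frac{3}{2252} \approx 0.0013321$)
$\frac{F}{44191} + \frac{a}{31520} = \frac{3}{2252 \cdot 44191} - \frac{1590}{7687 \cdot 31520} = \frac{3}{2252} \cdot \frac{1}{44191} - \frac{159}{24229424} = \frac{3}{99518132} - \frac{159}{24229424} = - \frac{3937673679}{602816753978992}$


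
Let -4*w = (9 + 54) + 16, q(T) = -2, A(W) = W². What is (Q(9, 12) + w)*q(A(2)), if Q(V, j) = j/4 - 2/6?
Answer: 205/6 ≈ 34.167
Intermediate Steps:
Q(V, j) = -⅓ + j/4 (Q(V, j) = j*(¼) - 2*⅙ = j/4 - ⅓ = -⅓ + j/4)
w = -79/4 (w = -((9 + 54) + 16)/4 = -(63 + 16)/4 = -¼*79 = -79/4 ≈ -19.750)
(Q(9, 12) + w)*q(A(2)) = ((-⅓ + (¼)*12) - 79/4)*(-2) = ((-⅓ + 3) - 79/4)*(-2) = (8/3 - 79/4)*(-2) = -205/12*(-2) = 205/6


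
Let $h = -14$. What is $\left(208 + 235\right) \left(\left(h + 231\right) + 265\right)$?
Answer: $213526$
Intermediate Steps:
$\left(208 + 235\right) \left(\left(h + 231\right) + 265\right) = \left(208 + 235\right) \left(\left(-14 + 231\right) + 265\right) = 443 \left(217 + 265\right) = 443 \cdot 482 = 213526$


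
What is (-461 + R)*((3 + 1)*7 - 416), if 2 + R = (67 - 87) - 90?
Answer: 222324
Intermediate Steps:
R = -112 (R = -2 + ((67 - 87) - 90) = -2 + (-20 - 90) = -2 - 110 = -112)
(-461 + R)*((3 + 1)*7 - 416) = (-461 - 112)*((3 + 1)*7 - 416) = -573*(4*7 - 416) = -573*(28 - 416) = -573*(-388) = 222324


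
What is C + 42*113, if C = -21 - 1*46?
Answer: 4679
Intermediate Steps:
C = -67 (C = -21 - 46 = -67)
C + 42*113 = -67 + 42*113 = -67 + 4746 = 4679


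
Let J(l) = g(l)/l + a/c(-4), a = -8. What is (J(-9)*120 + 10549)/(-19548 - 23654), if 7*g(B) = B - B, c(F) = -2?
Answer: -11029/43202 ≈ -0.25529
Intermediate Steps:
g(B) = 0 (g(B) = (B - B)/7 = (1/7)*0 = 0)
J(l) = 4 (J(l) = 0/l - 8/(-2) = 0 - 8*(-1/2) = 0 + 4 = 4)
(J(-9)*120 + 10549)/(-19548 - 23654) = (4*120 + 10549)/(-19548 - 23654) = (480 + 10549)/(-43202) = 11029*(-1/43202) = -11029/43202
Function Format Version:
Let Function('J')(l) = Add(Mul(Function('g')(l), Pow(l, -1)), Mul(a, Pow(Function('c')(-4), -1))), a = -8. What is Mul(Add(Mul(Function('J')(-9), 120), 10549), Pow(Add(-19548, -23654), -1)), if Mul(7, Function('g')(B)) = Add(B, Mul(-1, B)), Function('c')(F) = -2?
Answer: Rational(-11029, 43202) ≈ -0.25529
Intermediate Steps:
Function('g')(B) = 0 (Function('g')(B) = Mul(Rational(1, 7), Add(B, Mul(-1, B))) = Mul(Rational(1, 7), 0) = 0)
Function('J')(l) = 4 (Function('J')(l) = Add(Mul(0, Pow(l, -1)), Mul(-8, Pow(-2, -1))) = Add(0, Mul(-8, Rational(-1, 2))) = Add(0, 4) = 4)
Mul(Add(Mul(Function('J')(-9), 120), 10549), Pow(Add(-19548, -23654), -1)) = Mul(Add(Mul(4, 120), 10549), Pow(Add(-19548, -23654), -1)) = Mul(Add(480, 10549), Pow(-43202, -1)) = Mul(11029, Rational(-1, 43202)) = Rational(-11029, 43202)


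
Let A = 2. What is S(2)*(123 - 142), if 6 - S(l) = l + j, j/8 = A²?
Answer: 532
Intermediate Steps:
j = 32 (j = 8*2² = 8*4 = 32)
S(l) = -26 - l (S(l) = 6 - (l + 32) = 6 - (32 + l) = 6 + (-32 - l) = -26 - l)
S(2)*(123 - 142) = (-26 - 1*2)*(123 - 142) = (-26 - 2)*(-19) = -28*(-19) = 532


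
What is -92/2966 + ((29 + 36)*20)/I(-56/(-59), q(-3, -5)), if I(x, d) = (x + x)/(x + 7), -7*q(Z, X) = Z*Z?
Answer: 32292141/5932 ≈ 5443.7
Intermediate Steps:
q(Z, X) = -Z²/7 (q(Z, X) = -Z*Z/7 = -Z²/7)
I(x, d) = 2*x/(7 + x) (I(x, d) = (2*x)/(7 + x) = 2*x/(7 + x))
-92/2966 + ((29 + 36)*20)/I(-56/(-59), q(-3, -5)) = -92/2966 + ((29 + 36)*20)/((2*(-56/(-59))/(7 - 56/(-59)))) = -92*1/2966 + (65*20)/((2*(-56*(-1/59))/(7 - 56*(-1/59)))) = -46/1483 + 1300/((2*(56/59)/(7 + 56/59))) = -46/1483 + 1300/((2*(56/59)/(469/59))) = -46/1483 + 1300/((2*(56/59)*(59/469))) = -46/1483 + 1300/(16/67) = -46/1483 + 1300*(67/16) = -46/1483 + 21775/4 = 32292141/5932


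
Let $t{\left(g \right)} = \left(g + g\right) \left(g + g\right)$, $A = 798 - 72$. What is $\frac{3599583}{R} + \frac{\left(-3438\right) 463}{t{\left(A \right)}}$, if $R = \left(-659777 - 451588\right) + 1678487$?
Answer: $\frac{185729828899}{33212932808} \approx 5.5921$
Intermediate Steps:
$A = 726$
$R = 567122$ ($R = -1111365 + 1678487 = 567122$)
$t{\left(g \right)} = 4 g^{2}$ ($t{\left(g \right)} = 2 g 2 g = 4 g^{2}$)
$\frac{3599583}{R} + \frac{\left(-3438\right) 463}{t{\left(A \right)}} = \frac{3599583}{567122} + \frac{\left(-3438\right) 463}{4 \cdot 726^{2}} = 3599583 \cdot \frac{1}{567122} - \frac{1591794}{4 \cdot 527076} = \frac{3599583}{567122} - \frac{1591794}{2108304} = \frac{3599583}{567122} - \frac{88433}{117128} = \frac{185729828899}{33212932808}$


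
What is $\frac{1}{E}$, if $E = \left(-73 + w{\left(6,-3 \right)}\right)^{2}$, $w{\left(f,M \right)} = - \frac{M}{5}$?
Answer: $\frac{25}{131044} \approx 0.00019078$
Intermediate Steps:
$w{\left(f,M \right)} = - \frac{M}{5}$
$E = \frac{131044}{25}$ ($E = \left(-73 - - \frac{3}{5}\right)^{2} = \left(-73 + \frac{3}{5}\right)^{2} = \left(- \frac{362}{5}\right)^{2} = \frac{131044}{25} \approx 5241.8$)
$\frac{1}{E} = \frac{1}{\frac{131044}{25}} = \frac{25}{131044}$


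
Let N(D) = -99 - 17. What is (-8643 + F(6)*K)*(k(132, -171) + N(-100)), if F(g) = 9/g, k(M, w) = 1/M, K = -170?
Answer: 22706213/22 ≈ 1.0321e+6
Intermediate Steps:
N(D) = -116
(-8643 + F(6)*K)*(k(132, -171) + N(-100)) = (-8643 + (9/6)*(-170))*(1/132 - 116) = (-8643 + (9*(⅙))*(-170))*(1/132 - 116) = (-8643 + (3/2)*(-170))*(-15311/132) = (-8643 - 255)*(-15311/132) = -8898*(-15311/132) = 22706213/22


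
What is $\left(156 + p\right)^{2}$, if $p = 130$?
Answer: $81796$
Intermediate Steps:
$\left(156 + p\right)^{2} = \left(156 + 130\right)^{2} = 286^{2} = 81796$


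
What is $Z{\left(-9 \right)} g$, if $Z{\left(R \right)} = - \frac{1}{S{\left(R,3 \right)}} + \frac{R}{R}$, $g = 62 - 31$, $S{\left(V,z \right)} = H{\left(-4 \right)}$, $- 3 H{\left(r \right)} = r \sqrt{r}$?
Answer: $31 + \frac{93 i}{8} \approx 31.0 + 11.625 i$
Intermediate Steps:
$H{\left(r \right)} = - \frac{r^{\frac{3}{2}}}{3}$ ($H{\left(r \right)} = - \frac{r \sqrt{r}}{3} = - \frac{r^{\frac{3}{2}}}{3}$)
$S{\left(V,z \right)} = \frac{8 i}{3}$ ($S{\left(V,z \right)} = - \frac{\left(-4\right)^{\frac{3}{2}}}{3} = - \frac{\left(-8\right) i}{3} = \frac{8 i}{3}$)
$g = 31$
$Z{\left(R \right)} = 1 + \frac{3 i}{8}$ ($Z{\left(R \right)} = - \frac{1}{\frac{8}{3} i} + \frac{R}{R} = - \frac{\left(-3\right) i}{8} + 1 = \frac{3 i}{8} + 1 = 1 + \frac{3 i}{8}$)
$Z{\left(-9 \right)} g = \left(1 + \frac{3 i}{8}\right) 31 = 31 + \frac{93 i}{8}$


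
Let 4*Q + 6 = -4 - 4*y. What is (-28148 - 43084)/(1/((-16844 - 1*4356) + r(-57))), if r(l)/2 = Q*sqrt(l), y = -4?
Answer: 1510118400 - 213696*I*sqrt(57) ≈ 1.5101e+9 - 1.6134e+6*I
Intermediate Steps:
Q = 3/2 (Q = -3/2 + (-4 - 4*(-4))/4 = -3/2 + (-4 + 16)/4 = -3/2 + (1/4)*12 = -3/2 + 3 = 3/2 ≈ 1.5000)
r(l) = 3*sqrt(l) (r(l) = 2*(3*sqrt(l)/2) = 3*sqrt(l))
(-28148 - 43084)/(1/((-16844 - 1*4356) + r(-57))) = (-28148 - 43084)/(1/((-16844 - 1*4356) + 3*sqrt(-57))) = -(-1510118400 + 213696*I*sqrt(57)) = -71232*(-21200 + 3*I*sqrt(57)) = 1510118400 - 213696*I*sqrt(57)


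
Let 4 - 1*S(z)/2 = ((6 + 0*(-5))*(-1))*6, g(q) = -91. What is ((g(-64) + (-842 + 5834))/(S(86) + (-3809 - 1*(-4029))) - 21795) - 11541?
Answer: -9995899/300 ≈ -33320.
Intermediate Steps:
S(z) = 80 (S(z) = 8 - 2*(6 + 0*(-5))*(-1)*6 = 8 - 2*(6 + 0)*(-1)*6 = 8 - 2*6*(-1)*6 = 8 - (-12)*6 = 8 - 2*(-36) = 8 + 72 = 80)
((g(-64) + (-842 + 5834))/(S(86) + (-3809 - 1*(-4029))) - 21795) - 11541 = ((-91 + (-842 + 5834))/(80 + (-3809 - 1*(-4029))) - 21795) - 11541 = ((-91 + 4992)/(80 + (-3809 + 4029)) - 21795) - 11541 = (4901/(80 + 220) - 21795) - 11541 = (4901/300 - 21795) - 11541 = -6533599/300 - 11541 = -9995899/300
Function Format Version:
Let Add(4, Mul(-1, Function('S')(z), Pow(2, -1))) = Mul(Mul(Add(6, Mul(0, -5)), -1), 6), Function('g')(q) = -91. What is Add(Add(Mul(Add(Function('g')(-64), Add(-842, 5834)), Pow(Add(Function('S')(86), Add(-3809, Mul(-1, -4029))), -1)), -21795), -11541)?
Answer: Rational(-9995899, 300) ≈ -33320.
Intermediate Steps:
Function('S')(z) = 80 (Function('S')(z) = Add(8, Mul(-2, Mul(Mul(Add(6, Mul(0, -5)), -1), 6))) = Add(8, Mul(-2, Mul(Mul(Add(6, 0), -1), 6))) = Add(8, Mul(-2, Mul(Mul(6, -1), 6))) = Add(8, Mul(-2, Mul(-6, 6))) = Add(8, Mul(-2, -36)) = Add(8, 72) = 80)
Add(Add(Mul(Add(Function('g')(-64), Add(-842, 5834)), Pow(Add(Function('S')(86), Add(-3809, Mul(-1, -4029))), -1)), -21795), -11541) = Add(Add(Mul(Add(-91, Add(-842, 5834)), Pow(Add(80, Add(-3809, Mul(-1, -4029))), -1)), -21795), -11541) = Add(Add(Mul(Add(-91, 4992), Pow(Add(80, Add(-3809, 4029)), -1)), -21795), -11541) = Add(Add(Mul(4901, Pow(Add(80, 220), -1)), -21795), -11541) = Add(Add(Mul(4901, Pow(300, -1)), -21795), -11541) = Add(Add(Mul(4901, Rational(1, 300)), -21795), -11541) = Add(Add(Rational(4901, 300), -21795), -11541) = Add(Rational(-6533599, 300), -11541) = Rational(-9995899, 300)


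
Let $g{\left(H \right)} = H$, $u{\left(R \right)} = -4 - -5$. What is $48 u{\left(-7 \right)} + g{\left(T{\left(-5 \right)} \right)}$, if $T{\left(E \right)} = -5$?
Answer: $43$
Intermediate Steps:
$u{\left(R \right)} = 1$ ($u{\left(R \right)} = -4 + 5 = 1$)
$48 u{\left(-7 \right)} + g{\left(T{\left(-5 \right)} \right)} = 48 \cdot 1 - 5 = 48 - 5 = 43$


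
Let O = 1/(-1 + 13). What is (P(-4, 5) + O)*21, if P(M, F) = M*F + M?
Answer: -2009/4 ≈ -502.25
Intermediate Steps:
O = 1/12 ≈ 0.083333
P(M, F) = M + F*M (P(M, F) = F*M + M = M + F*M)
(P(-4, 5) + O)*21 = (-4*(1 + 5) + 1/12)*21 = (-4*6 + 1/12)*21 = (-24 + 1/12)*21 = -287/12*21 = -2009/4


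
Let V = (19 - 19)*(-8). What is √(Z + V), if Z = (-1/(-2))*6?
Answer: √3 ≈ 1.7320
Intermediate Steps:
V = 0 (V = 0*(-8) = 0)
Z = 3 (Z = -½*(-1)*6 = (½)*6 = 3)
√(Z + V) = √(3 + 0) = √3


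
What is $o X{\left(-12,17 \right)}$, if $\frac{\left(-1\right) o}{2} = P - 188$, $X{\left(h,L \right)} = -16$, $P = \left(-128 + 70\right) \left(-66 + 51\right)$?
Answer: $21824$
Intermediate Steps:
$P = 870$ ($P = \left(-58\right) \left(-15\right) = 870$)
$o = -1364$ ($o = - 2 \left(870 - 188\right) = \left(-2\right) 682 = -1364$)
$o X{\left(-12,17 \right)} = \left(-1364\right) \left(-16\right) = 21824$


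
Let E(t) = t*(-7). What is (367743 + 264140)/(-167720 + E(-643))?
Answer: -90269/23317 ≈ -3.8714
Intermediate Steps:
E(t) = -7*t
(367743 + 264140)/(-167720 + E(-643)) = (367743 + 264140)/(-167720 - 7*(-643)) = 631883/(-167720 + 4501) = 631883/(-163219) = 631883*(-1/163219) = -90269/23317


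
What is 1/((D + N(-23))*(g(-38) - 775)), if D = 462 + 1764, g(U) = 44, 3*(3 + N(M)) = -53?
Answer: -3/4836296 ≈ -6.2031e-7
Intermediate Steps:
N(M) = -62/3 (N(M) = -3 + (1/3)*(-53) = -3 - 53/3 = -62/3)
D = 2226
1/((D + N(-23))*(g(-38) - 775)) = 1/((2226 - 62/3)*(44 - 775)) = 1/((6616/3)*(-731)) = 1/(-4836296/3) = -3/4836296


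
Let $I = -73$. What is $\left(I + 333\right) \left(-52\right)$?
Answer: $-13520$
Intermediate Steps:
$\left(I + 333\right) \left(-52\right) = \left(-73 + 333\right) \left(-52\right) = 260 \left(-52\right) = -13520$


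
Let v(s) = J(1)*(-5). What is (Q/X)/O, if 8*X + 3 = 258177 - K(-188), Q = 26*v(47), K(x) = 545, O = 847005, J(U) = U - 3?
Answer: 416/43642610229 ≈ 9.5320e-9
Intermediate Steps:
J(U) = -3 + U
v(s) = 10 (v(s) = (-3 + 1)*(-5) = -2*(-5) = 10)
Q = 260 (Q = 26*10 = 260)
X = 257629/8 (X = -3/8 + (258177 - 1*545)/8 = -3/8 + (258177 - 545)/8 = -3/8 + (⅛)*257632 = -3/8 + 32204 = 257629/8 ≈ 32204.)
(Q/X)/O = (260/(257629/8))/847005 = (260*(8/257629))*(1/847005) = (2080/257629)*(1/847005) = 416/43642610229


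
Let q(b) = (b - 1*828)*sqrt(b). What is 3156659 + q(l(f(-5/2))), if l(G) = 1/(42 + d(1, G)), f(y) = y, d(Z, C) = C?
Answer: 3156659 - 65410*sqrt(158)/6241 ≈ 3.1565e+6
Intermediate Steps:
l(G) = 1/(42 + G)
q(b) = sqrt(b)*(-828 + b) (q(b) = (b - 828)*sqrt(b) = (-828 + b)*sqrt(b) = sqrt(b)*(-828 + b))
3156659 + q(l(f(-5/2))) = 3156659 + sqrt(1/(42 - 5/2))*(-828 + 1/(42 - 5/2)) = 3156659 + sqrt(1/(79/2))*(-828 + 1/(79/2)) = 3156659 + sqrt(2/79)*(-828 + 2/79) = 3156659 + (sqrt(158)/79)*(-65410/79) = 3156659 - 65410*sqrt(158)/6241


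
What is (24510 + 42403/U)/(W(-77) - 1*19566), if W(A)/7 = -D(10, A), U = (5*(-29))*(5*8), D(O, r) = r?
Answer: -142115597/110356600 ≈ -1.2878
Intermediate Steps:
U = -5800 (U = -145*40 = -5800)
W(A) = -7*A (W(A) = 7*(-A) = -7*A)
(24510 + 42403/U)/(W(-77) - 1*19566) = (24510 + 42403/(-5800))/(-7*(-77) - 1*19566) = (24510 + 42403*(-1/5800))/(539 - 19566) = (24510 - 42403/5800)/(-19027) = (142115597/5800)*(-1/19027) = -142115597/110356600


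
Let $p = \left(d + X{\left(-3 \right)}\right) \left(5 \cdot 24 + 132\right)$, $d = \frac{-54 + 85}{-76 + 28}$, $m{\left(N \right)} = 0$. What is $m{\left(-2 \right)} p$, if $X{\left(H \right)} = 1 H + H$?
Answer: $0$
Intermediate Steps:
$d = - \frac{31}{48}$ ($d = \frac{31}{-48} = 31 \left(- \frac{1}{48}\right) = - \frac{31}{48} \approx -0.64583$)
$X{\left(H \right)} = 2 H$ ($X{\left(H \right)} = H + H = 2 H$)
$p = - \frac{6699}{4}$ ($p = \left(- \frac{31}{48} + 2 \left(-3\right)\right) \left(5 \cdot 24 + 132\right) = \left(- \frac{31}{48} - 6\right) \left(120 + 132\right) = \left(- \frac{319}{48}\right) 252 = - \frac{6699}{4} \approx -1674.8$)
$m{\left(-2 \right)} p = 0 \left(- \frac{6699}{4}\right) = 0$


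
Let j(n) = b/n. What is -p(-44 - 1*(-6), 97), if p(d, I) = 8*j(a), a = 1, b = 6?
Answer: -48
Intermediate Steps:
j(n) = 6/n
p(d, I) = 48 (p(d, I) = 8*(6/1) = 8*(6*1) = 8*6 = 48)
-p(-44 - 1*(-6), 97) = -1*48 = -48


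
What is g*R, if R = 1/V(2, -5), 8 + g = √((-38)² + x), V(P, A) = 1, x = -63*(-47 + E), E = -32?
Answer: -8 + √6421 ≈ 72.131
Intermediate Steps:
x = 4977 (x = -63*(-47 - 32) = -63*(-79) = 4977)
g = -8 + √6421 (g = -8 + √((-38)² + 4977) = -8 + √(1444 + 4977) = -8 + √6421 ≈ 72.131)
R = 1 (R = 1/1 = 1)
g*R = (-8 + √6421)*1 = -8 + √6421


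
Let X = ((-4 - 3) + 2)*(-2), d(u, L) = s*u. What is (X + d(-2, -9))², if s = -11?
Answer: 1024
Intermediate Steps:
d(u, L) = -11*u
X = 10 (X = (-7 + 2)*(-2) = -5*(-2) = 10)
(X + d(-2, -9))² = (10 - 11*(-2))² = (10 + 22)² = 32² = 1024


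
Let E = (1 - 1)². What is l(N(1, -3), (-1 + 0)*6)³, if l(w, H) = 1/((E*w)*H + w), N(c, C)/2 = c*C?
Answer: -1/216 ≈ -0.0046296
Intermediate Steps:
E = 0 (E = 0² = 0)
N(c, C) = 2*C*c (N(c, C) = 2*(c*C) = 2*(C*c) = 2*C*c)
l(w, H) = 1/w (l(w, H) = 1/((0*w)*H + w) = 1/(0*H + w) = 1/(0 + w) = 1/w)
l(N(1, -3), (-1 + 0)*6)³ = (1/(2*(-3)*1))³ = (1/(-6))³ = (-⅙)³ = -1/216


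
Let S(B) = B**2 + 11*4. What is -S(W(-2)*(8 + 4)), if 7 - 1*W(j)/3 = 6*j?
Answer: -467900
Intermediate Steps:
W(j) = 21 - 18*j
S(B) = 44 + B**2 (S(B) = B**2 + 44 = 44 + B**2)
-S(W(-2)*(8 + 4)) = -(44 + ((21 - 18*(-2))*(8 + 4))**2) = -(44 + ((21 + 36)*12)**2) = -(44 + (57*12)**2) = -(44 + 684**2) = -(44 + 467856) = -1*467900 = -467900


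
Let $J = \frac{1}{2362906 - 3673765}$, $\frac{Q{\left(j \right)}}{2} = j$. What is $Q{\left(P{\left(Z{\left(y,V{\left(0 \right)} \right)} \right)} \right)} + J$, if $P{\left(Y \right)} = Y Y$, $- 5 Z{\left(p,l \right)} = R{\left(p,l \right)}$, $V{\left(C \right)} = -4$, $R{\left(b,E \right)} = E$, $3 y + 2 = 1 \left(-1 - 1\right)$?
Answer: $\frac{41947463}{32771475} \approx 1.28$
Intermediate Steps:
$y = - \frac{4}{3}$ ($y = - \frac{2}{3} + \frac{1 \left(-1 - 1\right)}{3} = - \frac{2}{3} + \frac{1 \left(-2\right)}{3} = - \frac{2}{3} + \frac{1}{3} \left(-2\right) = - \frac{2}{3} - \frac{2}{3} = - \frac{4}{3} \approx -1.3333$)
$Z{\left(p,l \right)} = - \frac{l}{5}$
$P{\left(Y \right)} = Y^{2}$
$Q{\left(j \right)} = 2 j$
$J = - \frac{1}{1310859}$ ($J = \frac{1}{-1310859} = - \frac{1}{1310859} \approx -7.6286 \cdot 10^{-7}$)
$Q{\left(P{\left(Z{\left(y,V{\left(0 \right)} \right)} \right)} \right)} + J = 2 \left(\left(- \frac{1}{5}\right) \left(-4\right)\right)^{2} - \frac{1}{1310859} = 2 \left(\frac{4}{5}\right)^{2} - \frac{1}{1310859} = 2 \cdot \frac{16}{25} - \frac{1}{1310859} = \frac{32}{25} - \frac{1}{1310859} = \frac{41947463}{32771475}$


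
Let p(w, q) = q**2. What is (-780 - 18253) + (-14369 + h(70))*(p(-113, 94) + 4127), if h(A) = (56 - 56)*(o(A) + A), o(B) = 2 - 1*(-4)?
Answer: -186284380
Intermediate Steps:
o(B) = 6 (o(B) = 2 + 4 = 6)
h(A) = 0 (h(A) = (56 - 56)*(6 + A) = 0*(6 + A) = 0)
(-780 - 18253) + (-14369 + h(70))*(p(-113, 94) + 4127) = (-780 - 18253) + (-14369 + 0)*(94**2 + 4127) = -19033 - 14369*(8836 + 4127) = -19033 - 14369*12963 = -19033 - 186265347 = -186284380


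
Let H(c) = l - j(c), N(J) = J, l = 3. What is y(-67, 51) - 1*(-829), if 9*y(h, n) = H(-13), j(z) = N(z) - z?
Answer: 2488/3 ≈ 829.33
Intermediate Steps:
j(z) = 0 (j(z) = z - z = 0)
H(c) = 3 (H(c) = 3 - 1*0 = 3 + 0 = 3)
y(h, n) = ⅓ (y(h, n) = (⅑)*3 = ⅓)
y(-67, 51) - 1*(-829) = ⅓ - 1*(-829) = ⅓ + 829 = 2488/3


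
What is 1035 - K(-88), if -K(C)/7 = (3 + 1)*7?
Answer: 1231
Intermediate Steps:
K(C) = -196 (K(C) = -7*(3 + 1)*7 = -28*7 = -7*28 = -196)
1035 - K(-88) = 1035 - 1*(-196) = 1035 + 196 = 1231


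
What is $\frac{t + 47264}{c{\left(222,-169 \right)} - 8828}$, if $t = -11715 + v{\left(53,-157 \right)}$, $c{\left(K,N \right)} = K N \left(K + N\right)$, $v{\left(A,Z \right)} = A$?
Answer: $- \frac{2543}{142663} \approx -0.017825$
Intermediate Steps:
$c{\left(K,N \right)} = K N \left(K + N\right)$
$t = -11662$ ($t = -11715 + 53 = -11662$)
$\frac{t + 47264}{c{\left(222,-169 \right)} - 8828} = \frac{-11662 + 47264}{222 \left(-169\right) \left(222 - 169\right) - 8828} = \frac{35602}{222 \left(-169\right) 53 - 8828} = \frac{35602}{-1988454 - 8828} = \frac{35602}{-1997282} = 35602 \left(- \frac{1}{1997282}\right) = - \frac{2543}{142663}$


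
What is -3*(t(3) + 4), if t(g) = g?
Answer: -21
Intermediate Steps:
-3*(t(3) + 4) = -3*(3 + 4) = -3*7 = -21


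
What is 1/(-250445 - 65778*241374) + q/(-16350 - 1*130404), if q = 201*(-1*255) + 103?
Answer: 650721731322725/1866906806422518 ≈ 0.34856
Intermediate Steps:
q = -51152 (q = 201*(-255) + 103 = -51255 + 103 = -51152)
1/(-250445 - 65778*241374) + q/(-16350 - 1*130404) = 1/(-250445 - 65778*241374) - 51152/(-16350 - 1*130404) = (1/241374)/(-316223) - 51152/(-16350 - 130404) = -1/316223*1/241374 - 51152/(-146754) = -1/76328010402 - 51152*(-1/146754) = -1/76328010402 + 25576/73377 = 650721731322725/1866906806422518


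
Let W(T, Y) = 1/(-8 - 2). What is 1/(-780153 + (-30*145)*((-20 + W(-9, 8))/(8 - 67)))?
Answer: -59/46116462 ≈ -1.2794e-6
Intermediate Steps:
W(T, Y) = -⅒ (W(T, Y) = 1/(-10) = -⅒)
1/(-780153 + (-30*145)*((-20 + W(-9, 8))/(8 - 67))) = 1/(-780153 + (-30*145)*((-20 - ⅒)/(8 - 67))) = 1/(-780153 - (-87435)/(-59)) = 1/(-780153 - (-87435)*(-1)/59) = 1/(-780153 - 4350*201/590) = 1/(-780153 - 87435/59) = 1/(-46116462/59) = -59/46116462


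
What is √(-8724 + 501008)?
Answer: 2*√123071 ≈ 701.63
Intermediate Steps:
√(-8724 + 501008) = √492284 = 2*√123071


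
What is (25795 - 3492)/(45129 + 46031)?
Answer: 22303/91160 ≈ 0.24466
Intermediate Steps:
(25795 - 3492)/(45129 + 46031) = 22303/91160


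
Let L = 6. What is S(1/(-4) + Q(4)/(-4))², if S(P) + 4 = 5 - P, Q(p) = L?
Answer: 121/16 ≈ 7.5625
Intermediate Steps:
Q(p) = 6
S(P) = 1 - P (S(P) = -4 + (5 - P) = 1 - P)
S(1/(-4) + Q(4)/(-4))² = (1 - (1/(-4) + 6/(-4)))² = (1 - (1*(-¼) + 6*(-¼)))² = (1 - (-¼ - 3/2))² = (1 - 1*(-7/4))² = (1 + 7/4)² = (11/4)² = 121/16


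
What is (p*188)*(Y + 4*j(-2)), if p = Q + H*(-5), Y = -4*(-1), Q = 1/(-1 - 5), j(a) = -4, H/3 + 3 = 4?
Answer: 34216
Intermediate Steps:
H = 3 (H = -9 + 3*4 = -9 + 12 = 3)
Q = -⅙ (Q = 1/(-6) = -⅙ ≈ -0.16667)
Y = 4
p = -91/6 (p = -⅙ + 3*(-5) = -⅙ - 15 = -91/6 ≈ -15.167)
(p*188)*(Y + 4*j(-2)) = (-91/6*188)*(4 + 4*(-4)) = -8554*(4 - 16)/3 = -8554/3*(-12) = 34216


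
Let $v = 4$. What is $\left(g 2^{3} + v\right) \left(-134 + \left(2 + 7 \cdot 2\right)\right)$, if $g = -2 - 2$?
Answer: $3304$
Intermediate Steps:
$g = -4$ ($g = -2 - 2 = -4$)
$\left(g 2^{3} + v\right) \left(-134 + \left(2 + 7 \cdot 2\right)\right) = \left(- 4 \cdot 2^{3} + 4\right) \left(-134 + \left(2 + 7 \cdot 2\right)\right) = \left(\left(-4\right) 8 + 4\right) \left(-134 + \left(2 + 14\right)\right) = \left(-32 + 4\right) \left(-134 + 16\right) = \left(-28\right) \left(-118\right) = 3304$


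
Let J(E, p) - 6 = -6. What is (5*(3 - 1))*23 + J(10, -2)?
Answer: 230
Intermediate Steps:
J(E, p) = 0 (J(E, p) = 6 - 6 = 0)
(5*(3 - 1))*23 + J(10, -2) = (5*(3 - 1))*23 + 0 = (5*2)*23 + 0 = 10*23 + 0 = 230 + 0 = 230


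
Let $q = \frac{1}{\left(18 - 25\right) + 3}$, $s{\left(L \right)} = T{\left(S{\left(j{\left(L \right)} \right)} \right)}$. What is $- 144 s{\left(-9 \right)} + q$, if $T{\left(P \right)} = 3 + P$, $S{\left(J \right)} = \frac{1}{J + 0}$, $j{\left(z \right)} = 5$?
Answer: $- \frac{9221}{20} \approx -461.05$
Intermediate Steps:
$S{\left(J \right)} = \frac{1}{J}$
$s{\left(L \right)} = \frac{16}{5}$ ($s{\left(L \right)} = 3 + \frac{1}{5} = \frac{16}{5}$)
$q = - \frac{1}{4}$ ($q = \frac{1}{-7 + 3} = \frac{1}{-4} = - \frac{1}{4} \approx -0.25$)
$- 144 s{\left(-9 \right)} + q = \left(-144\right) \frac{16}{5} - \frac{1}{4} = - \frac{2304}{5} - \frac{1}{4} = - \frac{9221}{20}$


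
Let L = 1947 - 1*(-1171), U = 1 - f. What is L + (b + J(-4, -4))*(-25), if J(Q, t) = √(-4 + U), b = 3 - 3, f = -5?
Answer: 3118 - 25*√2 ≈ 3082.6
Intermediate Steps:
U = 6 (U = 1 - 1*(-5) = 1 + 5 = 6)
b = 0
J(Q, t) = √2 (J(Q, t) = √(-4 + 6) = √2)
L = 3118 (L = 1947 + 1171 = 3118)
L + (b + J(-4, -4))*(-25) = 3118 + (0 + √2)*(-25) = 3118 + √2*(-25) = 3118 - 25*√2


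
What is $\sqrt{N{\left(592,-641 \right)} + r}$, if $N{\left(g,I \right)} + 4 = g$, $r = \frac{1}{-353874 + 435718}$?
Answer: $\frac{\sqrt{984670749853}}{40922} \approx 24.249$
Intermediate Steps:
$r = \frac{1}{81844} \approx 1.2218 \cdot 10^{-5}$
$N{\left(g,I \right)} = -4 + g$
$\sqrt{N{\left(592,-641 \right)} + r} = \sqrt{\left(-4 + 592\right) + \frac{1}{81844}} = \sqrt{588 + \frac{1}{81844}} = \sqrt{\frac{48124273}{81844}} = \frac{\sqrt{984670749853}}{40922}$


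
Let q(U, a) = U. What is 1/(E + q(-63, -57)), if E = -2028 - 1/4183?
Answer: -4183/8746654 ≈ -0.00047824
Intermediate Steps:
E = -8483125/4183 (E = -2028 - 1*1/4183 = -2028 - 1/4183 = -8483125/4183 ≈ -2028.0)
1/(E + q(-63, -57)) = 1/(-8483125/4183 - 63) = 1/(-8746654/4183) = -4183/8746654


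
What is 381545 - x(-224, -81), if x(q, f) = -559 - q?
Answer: 381880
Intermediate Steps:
381545 - x(-224, -81) = 381545 - (-559 - 1*(-224)) = 381545 - (-559 + 224) = 381545 - 1*(-335) = 381545 + 335 = 381880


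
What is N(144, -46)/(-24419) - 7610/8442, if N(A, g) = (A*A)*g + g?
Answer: 3933506047/103072599 ≈ 38.162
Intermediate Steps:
N(A, g) = g + g*A² (N(A, g) = A²*g + g = g*A² + g = g + g*A²)
N(144, -46)/(-24419) - 7610/8442 = -46*(1 + 144²)/(-24419) - 7610/8442 = -46*(1 + 20736)*(-1/24419) - 7610*1/8442 = -46*20737*(-1/24419) - 3805/4221 = -953902*(-1/24419) - 3805/4221 = 953902/24419 - 3805/4221 = 3933506047/103072599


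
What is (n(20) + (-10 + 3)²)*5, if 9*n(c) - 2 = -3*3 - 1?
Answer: 2165/9 ≈ 240.56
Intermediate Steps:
n(c) = -8/9 (n(c) = 2/9 + (-3*3 - 1)/9 = 2/9 + (-9 - 1)/9 = 2/9 + (⅑)*(-10) = 2/9 - 10/9 = -8/9)
(n(20) + (-10 + 3)²)*5 = (-8/9 + (-10 + 3)²)*5 = (-8/9 + (-7)²)*5 = (-8/9 + 49)*5 = (433/9)*5 = 2165/9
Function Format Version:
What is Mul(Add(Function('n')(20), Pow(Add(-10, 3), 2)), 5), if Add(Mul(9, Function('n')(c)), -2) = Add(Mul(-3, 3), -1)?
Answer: Rational(2165, 9) ≈ 240.56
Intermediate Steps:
Function('n')(c) = Rational(-8, 9) (Function('n')(c) = Add(Rational(2, 9), Mul(Rational(1, 9), Add(Mul(-3, 3), -1))) = Add(Rational(2, 9), Mul(Rational(1, 9), Add(-9, -1))) = Add(Rational(2, 9), Mul(Rational(1, 9), -10)) = Add(Rational(2, 9), Rational(-10, 9)) = Rational(-8, 9))
Mul(Add(Function('n')(20), Pow(Add(-10, 3), 2)), 5) = Mul(Add(Rational(-8, 9), Pow(Add(-10, 3), 2)), 5) = Mul(Add(Rational(-8, 9), Pow(-7, 2)), 5) = Mul(Add(Rational(-8, 9), 49), 5) = Mul(Rational(433, 9), 5) = Rational(2165, 9)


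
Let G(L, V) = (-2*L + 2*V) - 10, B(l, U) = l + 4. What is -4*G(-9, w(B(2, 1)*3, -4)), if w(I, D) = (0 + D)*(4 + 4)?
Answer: 224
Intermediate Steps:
B(l, U) = 4 + l
w(I, D) = 8*D (w(I, D) = D*8 = 8*D)
G(L, V) = -10 - 2*L + 2*V
-4*G(-9, w(B(2, 1)*3, -4)) = -4*(-10 - 2*(-9) + 2*(8*(-4))) = -4*(-10 + 18 + 2*(-32)) = -4*(-10 + 18 - 64) = -4*(-56) = 224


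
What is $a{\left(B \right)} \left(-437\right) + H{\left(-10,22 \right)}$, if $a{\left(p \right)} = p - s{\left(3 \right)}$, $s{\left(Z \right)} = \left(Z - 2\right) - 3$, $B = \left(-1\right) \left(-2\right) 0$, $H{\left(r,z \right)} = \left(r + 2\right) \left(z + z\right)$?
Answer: $-1226$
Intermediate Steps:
$H{\left(r,z \right)} = 2 z \left(2 + r\right)$ ($H{\left(r,z \right)} = \left(2 + r\right) 2 z = 2 z \left(2 + r\right)$)
$B = 0$ ($B = 2 \cdot 0 = 0$)
$s{\left(Z \right)} = -5 + Z$ ($s{\left(Z \right)} = \left(-2 + Z\right) - 3 = -5 + Z$)
$a{\left(p \right)} = 2 + p$ ($a{\left(p \right)} = p - \left(-5 + 3\right) = p - -2 = p + 2 = 2 + p$)
$a{\left(B \right)} \left(-437\right) + H{\left(-10,22 \right)} = \left(2 + 0\right) \left(-437\right) + 2 \cdot 22 \left(2 - 10\right) = 2 \left(-437\right) + 2 \cdot 22 \left(-8\right) = -874 - 352 = -1226$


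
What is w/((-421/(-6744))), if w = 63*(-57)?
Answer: -24217704/421 ≈ -57524.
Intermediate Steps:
w = -3591
w/((-421/(-6744))) = -3591/((-421/(-6744))) = -3591/((-421*(-1/6744))) = -3591/421/6744 = -3591*6744/421 = -24217704/421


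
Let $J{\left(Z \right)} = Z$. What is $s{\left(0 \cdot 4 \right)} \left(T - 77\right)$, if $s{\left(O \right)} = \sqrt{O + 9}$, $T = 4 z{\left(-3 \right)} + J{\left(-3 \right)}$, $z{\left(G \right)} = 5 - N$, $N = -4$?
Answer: $-132$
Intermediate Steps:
$z{\left(G \right)} = 9$ ($z{\left(G \right)} = 5 - -4 = 5 + 4 = 9$)
$T = 33$ ($T = 4 \cdot 9 - 3 = 36 - 3 = 33$)
$s{\left(O \right)} = \sqrt{9 + O}$
$s{\left(0 \cdot 4 \right)} \left(T - 77\right) = \sqrt{9 + 0 \cdot 4} \left(33 - 77\right) = \sqrt{9 + 0} \left(-44\right) = \sqrt{9} \left(-44\right) = 3 \left(-44\right) = -132$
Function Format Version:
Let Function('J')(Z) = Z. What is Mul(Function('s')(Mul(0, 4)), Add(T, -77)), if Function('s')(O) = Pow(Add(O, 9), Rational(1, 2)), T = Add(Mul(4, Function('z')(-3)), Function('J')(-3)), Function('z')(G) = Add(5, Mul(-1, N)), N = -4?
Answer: -132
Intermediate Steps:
Function('z')(G) = 9 (Function('z')(G) = Add(5, Mul(-1, -4)) = Add(5, 4) = 9)
T = 33 (T = Add(Mul(4, 9), -3) = Add(36, -3) = 33)
Function('s')(O) = Pow(Add(9, O), Rational(1, 2))
Mul(Function('s')(Mul(0, 4)), Add(T, -77)) = Mul(Pow(Add(9, Mul(0, 4)), Rational(1, 2)), Add(33, -77)) = Mul(Pow(Add(9, 0), Rational(1, 2)), -44) = Mul(Pow(9, Rational(1, 2)), -44) = Mul(3, -44) = -132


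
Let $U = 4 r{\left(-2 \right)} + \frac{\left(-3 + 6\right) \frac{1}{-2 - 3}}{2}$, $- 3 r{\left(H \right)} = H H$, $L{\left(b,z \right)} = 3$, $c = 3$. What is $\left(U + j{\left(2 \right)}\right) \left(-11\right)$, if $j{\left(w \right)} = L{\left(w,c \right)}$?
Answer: $\frac{869}{30} \approx 28.967$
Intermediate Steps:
$j{\left(w \right)} = 3$
$r{\left(H \right)} = - \frac{H^{2}}{3}$ ($r{\left(H \right)} = - \frac{H H}{3} = - \frac{H^{2}}{3}$)
$U = - \frac{169}{30}$ ($U = 4 \left(- \frac{\left(-2\right)^{2}}{3}\right) + \frac{\left(-3 + 6\right) \frac{1}{-2 - 3}}{2} = 4 \left(\left(- \frac{1}{3}\right) 4\right) + \frac{3}{-5} \cdot \frac{1}{2} = 4 \left(- \frac{4}{3}\right) + 3 \left(- \frac{1}{5}\right) \frac{1}{2} = - \frac{16}{3} - \frac{3}{10} = - \frac{169}{30} \approx -5.6333$)
$\left(U + j{\left(2 \right)}\right) \left(-11\right) = \left(- \frac{169}{30} + 3\right) \left(-11\right) = \left(- \frac{79}{30}\right) \left(-11\right) = \frac{869}{30}$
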